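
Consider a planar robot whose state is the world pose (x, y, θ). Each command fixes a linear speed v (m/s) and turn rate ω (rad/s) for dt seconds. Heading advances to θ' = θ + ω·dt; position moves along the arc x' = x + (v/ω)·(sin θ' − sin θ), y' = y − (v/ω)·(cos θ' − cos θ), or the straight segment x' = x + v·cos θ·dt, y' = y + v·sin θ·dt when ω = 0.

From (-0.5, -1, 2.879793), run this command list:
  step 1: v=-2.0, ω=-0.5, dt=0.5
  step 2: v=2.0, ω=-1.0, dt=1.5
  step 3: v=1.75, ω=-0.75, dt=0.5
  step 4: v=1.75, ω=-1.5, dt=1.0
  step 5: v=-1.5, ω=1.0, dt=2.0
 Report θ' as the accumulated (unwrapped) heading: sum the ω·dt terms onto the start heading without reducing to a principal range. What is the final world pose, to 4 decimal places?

(-0.7464, 1.2962, 1.2548)

step 1: θ'=2.6298 (R=4.0000) → pose (0.4237, -1.3762, 2.6298)
step 2: θ'=1.1298 (R=-2.0000) → pose (-0.4054, 1.2212, 1.1298)
step 3: θ'=0.7548 (R=-2.3333) → pose (0.1060, 1.9248, 0.7548)
step 4: θ'=-0.7452 (R=-1.1667) → pose (1.6965, 1.9325, -0.7452)
step 5: θ'=1.2548 (R=-1.5000) → pose (-0.7464, 1.2962, 1.2548)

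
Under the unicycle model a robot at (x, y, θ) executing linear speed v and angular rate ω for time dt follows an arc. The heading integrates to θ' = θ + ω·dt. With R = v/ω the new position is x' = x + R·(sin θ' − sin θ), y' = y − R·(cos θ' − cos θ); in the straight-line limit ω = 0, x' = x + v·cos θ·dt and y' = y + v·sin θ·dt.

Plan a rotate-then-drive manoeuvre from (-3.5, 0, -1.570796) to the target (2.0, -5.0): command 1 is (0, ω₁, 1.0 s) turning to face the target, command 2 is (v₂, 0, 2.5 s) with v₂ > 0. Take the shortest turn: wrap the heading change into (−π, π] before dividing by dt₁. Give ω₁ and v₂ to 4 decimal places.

heading to target = atan2(-5−0, 2−-3.5) = -0.7378
Δθ = wrap(-0.7378 − -1.5708) = 0.8330; ω₁ = Δθ/dt₁ = 0.8330
distance = √((2−-3.5)² + (-5−0)²) = 7.4330; v₂ = distance/dt₂ = 2.9732

ω₁ = 0.8330, v₂ = 2.9732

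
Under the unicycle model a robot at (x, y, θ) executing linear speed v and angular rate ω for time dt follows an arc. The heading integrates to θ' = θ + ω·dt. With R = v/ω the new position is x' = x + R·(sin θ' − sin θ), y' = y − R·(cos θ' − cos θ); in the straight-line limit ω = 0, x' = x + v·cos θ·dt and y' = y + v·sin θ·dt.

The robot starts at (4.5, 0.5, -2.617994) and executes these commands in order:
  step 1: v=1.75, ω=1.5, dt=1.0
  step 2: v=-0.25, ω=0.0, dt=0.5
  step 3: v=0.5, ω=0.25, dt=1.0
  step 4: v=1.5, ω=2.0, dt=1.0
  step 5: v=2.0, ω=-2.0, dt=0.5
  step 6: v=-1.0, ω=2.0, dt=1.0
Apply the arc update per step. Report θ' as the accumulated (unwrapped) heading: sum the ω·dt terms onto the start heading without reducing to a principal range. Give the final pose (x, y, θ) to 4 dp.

(5.9193, -1.3553, 2.1320)

step 1: θ'=-1.1180 (R=1.1667) → pose (4.0342, -1.0208, -1.1180)
step 2: θ'=-1.1180 (straight) → pose (3.9796, -0.9084, -1.1180)
step 3: θ'=-0.8680 (R=2.0000) → pose (4.2519, -1.3261, -0.8680)
step 4: θ'=1.1320 (R=0.7500) → pose (5.5032, -1.1600, 1.1320)
step 5: θ'=0.1320 (R=-1.0000) → pose (6.2768, -0.5935, 0.1320)
step 6: θ'=2.1320 (R=-0.5000) → pose (5.9193, -1.3553, 2.1320)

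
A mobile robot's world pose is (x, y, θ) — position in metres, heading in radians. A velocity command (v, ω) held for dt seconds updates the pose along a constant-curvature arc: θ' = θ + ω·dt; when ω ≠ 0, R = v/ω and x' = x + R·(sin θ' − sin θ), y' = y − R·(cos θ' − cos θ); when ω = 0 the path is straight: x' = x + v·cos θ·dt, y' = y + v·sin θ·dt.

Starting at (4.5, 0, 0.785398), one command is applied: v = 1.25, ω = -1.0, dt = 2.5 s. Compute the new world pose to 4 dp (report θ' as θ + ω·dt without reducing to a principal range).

(6.6210, -1.0630, -1.7146)

θ' = 0.7854 + -1.0·2.5 = -1.7146
R = v/ω = 1.25/-1.0 = -1.2500
x' = 4.5 + -1.2500·(sin -1.7146 − sin 0.7854) = 6.6210
y' = 0 − -1.2500·(cos -1.7146 − cos 0.7854) = -1.0630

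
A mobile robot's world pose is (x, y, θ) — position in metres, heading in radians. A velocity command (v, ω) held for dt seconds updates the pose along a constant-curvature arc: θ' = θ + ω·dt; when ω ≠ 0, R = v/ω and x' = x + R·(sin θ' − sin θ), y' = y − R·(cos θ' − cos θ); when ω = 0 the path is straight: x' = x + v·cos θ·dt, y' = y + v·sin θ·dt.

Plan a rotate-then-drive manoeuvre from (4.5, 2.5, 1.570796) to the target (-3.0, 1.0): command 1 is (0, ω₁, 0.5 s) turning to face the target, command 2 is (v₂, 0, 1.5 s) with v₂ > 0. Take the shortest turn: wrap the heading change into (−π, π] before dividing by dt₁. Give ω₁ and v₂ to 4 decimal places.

heading to target = atan2(1−2.5, -3−4.5) = -2.9442
Δθ = wrap(-2.9442 − 1.5708) = 1.7682; ω₁ = Δθ/dt₁ = 3.5364
distance = √((-3−4.5)² + (1−2.5)²) = 7.6485; v₂ = distance/dt₂ = 5.0990

ω₁ = 3.5364, v₂ = 5.0990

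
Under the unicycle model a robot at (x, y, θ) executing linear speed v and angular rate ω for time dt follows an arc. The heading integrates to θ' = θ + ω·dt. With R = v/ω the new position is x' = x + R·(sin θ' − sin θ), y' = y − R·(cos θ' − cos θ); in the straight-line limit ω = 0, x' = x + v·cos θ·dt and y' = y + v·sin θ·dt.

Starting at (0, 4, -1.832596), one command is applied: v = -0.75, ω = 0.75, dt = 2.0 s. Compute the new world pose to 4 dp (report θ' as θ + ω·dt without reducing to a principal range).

(-0.6394, 5.2040, -0.3326)

θ' = -1.8326 + 0.75·2.0 = -0.3326
R = v/ω = -0.75/0.75 = -1.0000
x' = 0 + -1.0000·(sin -0.3326 − sin -1.8326) = -0.6394
y' = 4 − -1.0000·(cos -0.3326 − cos -1.8326) = 5.2040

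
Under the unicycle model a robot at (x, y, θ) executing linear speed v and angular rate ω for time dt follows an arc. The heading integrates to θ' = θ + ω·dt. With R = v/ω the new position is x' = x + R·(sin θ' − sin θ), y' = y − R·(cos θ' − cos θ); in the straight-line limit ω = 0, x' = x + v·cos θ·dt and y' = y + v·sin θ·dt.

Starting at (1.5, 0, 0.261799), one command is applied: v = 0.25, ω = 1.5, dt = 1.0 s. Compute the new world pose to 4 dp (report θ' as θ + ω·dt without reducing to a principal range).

θ' = 0.2618 + 1.5·1.0 = 1.7618
R = v/ω = 0.25/1.5 = 0.1667
x' = 1.5 + 0.1667·(sin 1.7618 − sin 0.2618) = 1.6205
y' = 0 − 0.1667·(cos 1.7618 − cos 0.2618) = 0.1926

(1.6205, 0.1926, 1.7618)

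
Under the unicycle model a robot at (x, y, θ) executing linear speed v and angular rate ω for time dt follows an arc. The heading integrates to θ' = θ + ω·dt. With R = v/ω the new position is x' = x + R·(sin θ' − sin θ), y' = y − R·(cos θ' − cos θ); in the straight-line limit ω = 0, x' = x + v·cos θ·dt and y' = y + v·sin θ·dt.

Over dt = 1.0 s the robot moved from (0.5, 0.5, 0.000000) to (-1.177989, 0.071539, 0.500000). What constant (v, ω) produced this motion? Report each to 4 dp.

v = -1.7500, ω = 0.5000

Δθ = 0.500000 − 0.000000 = 0.500000
ω = Δθ/dt = 0.500000/1.0 = 0.5000
R = Δx/(sin θ' − sin θ) = -3.5000
v = R·ω = -3.5000·0.5000 = -1.7500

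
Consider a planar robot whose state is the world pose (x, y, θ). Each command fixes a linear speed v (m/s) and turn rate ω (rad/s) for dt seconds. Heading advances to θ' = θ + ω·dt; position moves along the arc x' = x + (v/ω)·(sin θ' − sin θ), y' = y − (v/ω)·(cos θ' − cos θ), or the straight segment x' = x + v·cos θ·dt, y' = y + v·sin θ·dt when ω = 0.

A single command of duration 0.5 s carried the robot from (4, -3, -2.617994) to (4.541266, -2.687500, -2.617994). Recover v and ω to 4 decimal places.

Δθ = -2.617994 − -2.617994 = 0.000000
ω = Δθ/dt = 0.000000/0.5 = 0.0000
ω = 0 → v = (Δx·cos θ + Δy·sin θ)/dt = -1.2500

v = -1.2500, ω = 0.0000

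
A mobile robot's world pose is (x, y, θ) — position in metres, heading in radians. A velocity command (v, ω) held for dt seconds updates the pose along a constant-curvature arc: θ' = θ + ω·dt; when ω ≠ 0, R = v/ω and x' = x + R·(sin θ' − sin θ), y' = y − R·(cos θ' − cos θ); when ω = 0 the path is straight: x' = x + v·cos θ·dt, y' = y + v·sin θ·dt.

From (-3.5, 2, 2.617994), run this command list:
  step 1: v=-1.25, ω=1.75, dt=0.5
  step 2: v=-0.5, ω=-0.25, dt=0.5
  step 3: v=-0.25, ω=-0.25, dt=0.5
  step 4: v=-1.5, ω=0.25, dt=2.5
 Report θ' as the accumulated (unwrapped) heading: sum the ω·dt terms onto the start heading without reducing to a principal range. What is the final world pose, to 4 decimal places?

step 1: θ'=3.4930 (R=-0.7143) → pose (-2.8970, 1.9480, 3.4930)
step 2: θ'=3.3680 (R=2.0000) → pose (-2.6575, 2.0191, 3.3680)
step 3: θ'=3.2430 (R=1.0000) → pose (-2.5343, 2.0395, 3.2430)
step 4: θ'=3.8680 (R=-6.0000) → pose (0.8435, 3.5233, 3.8680)

(0.8435, 3.5233, 3.8680)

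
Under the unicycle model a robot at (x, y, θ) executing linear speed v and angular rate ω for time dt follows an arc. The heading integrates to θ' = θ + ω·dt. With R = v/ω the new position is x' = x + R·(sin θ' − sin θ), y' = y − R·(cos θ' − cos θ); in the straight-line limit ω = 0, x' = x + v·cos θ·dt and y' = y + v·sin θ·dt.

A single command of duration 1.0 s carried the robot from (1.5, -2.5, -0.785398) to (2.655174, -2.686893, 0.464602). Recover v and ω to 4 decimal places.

v = 1.2500, ω = 1.2500

Δθ = 0.464602 − -0.785398 = 1.250000
ω = Δθ/dt = 1.250000/1.0 = 1.2500
R = Δx/(sin θ' − sin θ) = 1.0000
v = R·ω = 1.0000·1.2500 = 1.2500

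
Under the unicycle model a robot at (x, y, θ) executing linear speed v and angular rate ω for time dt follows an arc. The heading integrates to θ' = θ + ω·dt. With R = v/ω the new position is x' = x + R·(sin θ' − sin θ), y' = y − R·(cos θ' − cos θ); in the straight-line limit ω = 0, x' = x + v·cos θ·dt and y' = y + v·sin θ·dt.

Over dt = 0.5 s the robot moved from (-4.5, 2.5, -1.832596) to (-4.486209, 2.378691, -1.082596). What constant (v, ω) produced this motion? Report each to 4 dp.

Δθ = -1.082596 − -1.832596 = 0.750000
ω = Δθ/dt = 0.750000/0.5 = 1.5000
R = −Δy/(cos θ' − cos θ) = 0.1667
v = R·ω = 0.1667·1.5000 = 0.2500

v = 0.2500, ω = 1.5000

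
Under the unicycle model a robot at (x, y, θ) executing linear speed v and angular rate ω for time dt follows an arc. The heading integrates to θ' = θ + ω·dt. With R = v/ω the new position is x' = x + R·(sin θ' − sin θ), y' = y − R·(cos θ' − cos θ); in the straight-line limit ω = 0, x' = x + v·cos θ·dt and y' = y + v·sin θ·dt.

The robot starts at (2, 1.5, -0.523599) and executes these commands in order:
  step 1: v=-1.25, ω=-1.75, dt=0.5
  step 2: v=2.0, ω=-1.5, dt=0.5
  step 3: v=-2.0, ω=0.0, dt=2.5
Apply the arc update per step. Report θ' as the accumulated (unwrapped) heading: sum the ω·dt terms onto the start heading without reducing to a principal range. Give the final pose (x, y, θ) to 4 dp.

step 1: θ'=-1.3986 (R=0.7143) → pose (1.6534, 1.9962, -1.3986)
step 2: θ'=-2.1486 (R=-1.3333) → pose (1.4567, 1.0395, -2.1486)
step 3: θ'=-2.1486 (straight) → pose (4.1876, 5.2278, -2.1486)

(4.1876, 5.2278, -2.1486)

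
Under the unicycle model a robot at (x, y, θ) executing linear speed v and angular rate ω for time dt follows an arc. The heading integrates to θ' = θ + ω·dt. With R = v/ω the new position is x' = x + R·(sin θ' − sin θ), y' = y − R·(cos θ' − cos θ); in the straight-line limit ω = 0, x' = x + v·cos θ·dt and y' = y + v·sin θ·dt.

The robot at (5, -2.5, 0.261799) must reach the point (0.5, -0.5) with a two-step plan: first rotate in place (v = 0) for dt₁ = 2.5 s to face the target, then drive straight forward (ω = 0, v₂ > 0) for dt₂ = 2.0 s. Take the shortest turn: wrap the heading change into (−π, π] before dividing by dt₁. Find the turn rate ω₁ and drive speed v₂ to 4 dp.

ω₁ = 0.9846, v₂ = 2.4622

heading to target = atan2(-0.5−-2.5, 0.5−5) = 2.7234
Δθ = wrap(2.7234 − 0.2618) = 2.4616; ω₁ = Δθ/dt₁ = 0.9846
distance = √((0.5−5)² + (-0.5−-2.5)²) = 4.9244; v₂ = distance/dt₂ = 2.4622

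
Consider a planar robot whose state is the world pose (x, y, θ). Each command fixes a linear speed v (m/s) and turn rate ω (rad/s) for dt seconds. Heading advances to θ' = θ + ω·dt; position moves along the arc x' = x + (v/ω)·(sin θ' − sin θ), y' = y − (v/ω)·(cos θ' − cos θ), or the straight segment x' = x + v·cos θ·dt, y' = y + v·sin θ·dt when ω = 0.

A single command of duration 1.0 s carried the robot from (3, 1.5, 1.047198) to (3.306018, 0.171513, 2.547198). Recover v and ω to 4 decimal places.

v = -1.5000, ω = 1.5000

Δθ = 2.547198 − 1.047198 = 1.500000
ω = Δθ/dt = 1.500000/1.0 = 1.5000
R = −Δy/(cos θ' − cos θ) = -1.0000
v = R·ω = -1.0000·1.5000 = -1.5000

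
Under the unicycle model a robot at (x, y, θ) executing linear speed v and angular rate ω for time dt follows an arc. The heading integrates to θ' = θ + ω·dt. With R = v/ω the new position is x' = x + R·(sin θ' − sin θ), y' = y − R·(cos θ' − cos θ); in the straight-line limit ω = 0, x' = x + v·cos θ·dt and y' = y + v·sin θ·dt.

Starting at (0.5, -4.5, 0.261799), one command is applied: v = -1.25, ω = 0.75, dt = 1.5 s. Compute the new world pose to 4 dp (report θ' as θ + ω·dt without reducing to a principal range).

θ' = 0.2618 + 0.75·1.5 = 1.3868
R = v/ω = -1.25/0.75 = -1.6667
x' = 0.5 + -1.6667·(sin 1.3868 − sin 0.2618) = -0.7072
y' = -4.5 − -1.6667·(cos 1.3868 − cos 0.2618) = -5.8049

(-0.7072, -5.8049, 1.3868)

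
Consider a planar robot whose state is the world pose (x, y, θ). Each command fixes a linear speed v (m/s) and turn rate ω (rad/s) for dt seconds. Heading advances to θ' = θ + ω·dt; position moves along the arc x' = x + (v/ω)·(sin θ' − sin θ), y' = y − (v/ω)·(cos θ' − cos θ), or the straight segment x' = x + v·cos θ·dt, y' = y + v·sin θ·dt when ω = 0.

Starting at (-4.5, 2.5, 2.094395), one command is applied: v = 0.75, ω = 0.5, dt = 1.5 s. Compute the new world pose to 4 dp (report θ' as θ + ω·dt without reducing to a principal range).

θ' = 2.0944 + 0.5·1.5 = 2.8444
R = v/ω = 0.75/0.5 = 1.5000
x' = -4.5 + 1.5000·(sin 2.8444 − sin 2.0944) = -5.3598
y' = 2.5 − 1.5000·(cos 2.8444 − cos 2.0944) = 3.1842

(-5.3598, 3.1842, 2.8444)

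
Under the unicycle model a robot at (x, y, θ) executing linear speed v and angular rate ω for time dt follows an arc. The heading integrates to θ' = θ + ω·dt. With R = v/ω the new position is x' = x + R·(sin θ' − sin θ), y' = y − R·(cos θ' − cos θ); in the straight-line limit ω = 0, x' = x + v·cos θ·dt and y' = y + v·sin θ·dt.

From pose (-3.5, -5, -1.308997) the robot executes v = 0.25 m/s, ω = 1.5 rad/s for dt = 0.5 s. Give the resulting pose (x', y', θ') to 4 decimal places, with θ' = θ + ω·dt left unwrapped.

θ' = -1.3090 + 1.5·0.5 = -0.5590
R = v/ω = 0.25/1.5 = 0.1667
x' = -3.5 + 0.1667·(sin -0.5590 − sin -1.3090) = -3.4274
y' = -5 − 0.1667·(cos -0.5590 − cos -1.3090) = -5.0982

(-3.4274, -5.0982, -0.5590)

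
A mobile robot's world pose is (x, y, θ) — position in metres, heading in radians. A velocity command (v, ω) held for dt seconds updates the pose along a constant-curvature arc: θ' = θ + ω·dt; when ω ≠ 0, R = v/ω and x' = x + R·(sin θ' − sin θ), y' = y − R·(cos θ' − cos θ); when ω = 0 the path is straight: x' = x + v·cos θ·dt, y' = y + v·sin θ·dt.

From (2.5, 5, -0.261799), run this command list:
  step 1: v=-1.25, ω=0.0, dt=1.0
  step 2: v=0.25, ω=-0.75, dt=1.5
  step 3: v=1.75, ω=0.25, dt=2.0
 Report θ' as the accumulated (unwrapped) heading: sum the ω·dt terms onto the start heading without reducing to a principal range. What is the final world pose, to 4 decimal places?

step 1: θ'=-0.2618 (straight) → pose (1.2926, 5.3235, -0.2618)
step 2: θ'=-1.3868 (R=-0.3333) → pose (1.5340, 5.0625, -1.3868)
step 3: θ'=-0.8868 (R=7.0000) → pose (2.9905, 1.9200, -0.8868)

(2.9905, 1.9200, -0.8868)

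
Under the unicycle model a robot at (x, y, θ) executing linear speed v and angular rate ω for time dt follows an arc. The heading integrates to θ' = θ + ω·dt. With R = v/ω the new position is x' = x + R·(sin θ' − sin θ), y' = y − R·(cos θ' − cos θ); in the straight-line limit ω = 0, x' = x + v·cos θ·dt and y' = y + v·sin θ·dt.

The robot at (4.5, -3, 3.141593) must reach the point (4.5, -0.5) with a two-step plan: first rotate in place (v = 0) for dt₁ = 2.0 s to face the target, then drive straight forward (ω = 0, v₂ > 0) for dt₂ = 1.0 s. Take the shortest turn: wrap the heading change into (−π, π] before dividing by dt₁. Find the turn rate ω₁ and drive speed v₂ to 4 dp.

ω₁ = -0.7854, v₂ = 2.5000

heading to target = atan2(-0.5−-3, 4.5−4.5) = 1.5708
Δθ = wrap(1.5708 − 3.1416) = -1.5708; ω₁ = Δθ/dt₁ = -0.7854
distance = √((4.5−4.5)² + (-0.5−-3)²) = 2.5000; v₂ = distance/dt₂ = 2.5000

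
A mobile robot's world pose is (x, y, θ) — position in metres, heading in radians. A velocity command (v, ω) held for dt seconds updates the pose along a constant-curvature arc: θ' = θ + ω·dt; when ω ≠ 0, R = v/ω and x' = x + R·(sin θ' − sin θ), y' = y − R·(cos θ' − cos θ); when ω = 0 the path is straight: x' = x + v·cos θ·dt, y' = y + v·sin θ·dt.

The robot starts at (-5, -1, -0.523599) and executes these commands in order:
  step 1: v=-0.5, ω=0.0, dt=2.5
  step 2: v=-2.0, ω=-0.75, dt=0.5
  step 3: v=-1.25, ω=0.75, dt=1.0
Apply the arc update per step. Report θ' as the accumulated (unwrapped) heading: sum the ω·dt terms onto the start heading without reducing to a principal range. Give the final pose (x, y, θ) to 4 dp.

step 1: θ'=-0.5236 (straight) → pose (-6.0825, -0.3750, -0.5236)
step 2: θ'=-0.8986 (R=2.6667) → pose (-6.8357, 0.2738, -0.8986)
step 3: θ'=-0.1486 (R=-1.6667) → pose (-7.8931, 0.8843, -0.1486)

(-7.8931, 0.8843, -0.1486)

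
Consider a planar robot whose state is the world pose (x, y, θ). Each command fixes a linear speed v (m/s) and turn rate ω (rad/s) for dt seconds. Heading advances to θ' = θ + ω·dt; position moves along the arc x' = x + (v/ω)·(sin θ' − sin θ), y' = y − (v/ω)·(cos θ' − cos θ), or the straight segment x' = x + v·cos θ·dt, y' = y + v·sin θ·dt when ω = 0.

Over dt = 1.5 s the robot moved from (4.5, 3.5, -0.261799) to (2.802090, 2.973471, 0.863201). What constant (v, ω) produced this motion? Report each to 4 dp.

Δθ = 0.863201 − -0.261799 = 1.125000
ω = Δθ/dt = 1.125000/1.5 = 0.7500
R = Δx/(sin θ' − sin θ) = -1.6667
v = R·ω = -1.6667·0.7500 = -1.2500

v = -1.2500, ω = 0.7500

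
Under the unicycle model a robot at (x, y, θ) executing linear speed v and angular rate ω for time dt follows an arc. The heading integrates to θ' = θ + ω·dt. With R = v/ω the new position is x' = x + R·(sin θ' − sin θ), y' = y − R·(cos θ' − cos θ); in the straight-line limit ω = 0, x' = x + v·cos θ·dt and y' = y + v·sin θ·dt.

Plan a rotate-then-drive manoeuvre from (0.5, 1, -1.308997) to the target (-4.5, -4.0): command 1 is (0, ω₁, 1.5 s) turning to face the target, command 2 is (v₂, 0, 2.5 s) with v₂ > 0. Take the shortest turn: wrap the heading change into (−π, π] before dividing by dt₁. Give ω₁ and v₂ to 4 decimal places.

heading to target = atan2(-4−1, -4.5−0.5) = -2.3562
Δθ = wrap(-2.3562 − -1.3090) = -1.0472; ω₁ = Δθ/dt₁ = -0.6981
distance = √((-4.5−0.5)² + (-4−1)²) = 7.0711; v₂ = distance/dt₂ = 2.8284

ω₁ = -0.6981, v₂ = 2.8284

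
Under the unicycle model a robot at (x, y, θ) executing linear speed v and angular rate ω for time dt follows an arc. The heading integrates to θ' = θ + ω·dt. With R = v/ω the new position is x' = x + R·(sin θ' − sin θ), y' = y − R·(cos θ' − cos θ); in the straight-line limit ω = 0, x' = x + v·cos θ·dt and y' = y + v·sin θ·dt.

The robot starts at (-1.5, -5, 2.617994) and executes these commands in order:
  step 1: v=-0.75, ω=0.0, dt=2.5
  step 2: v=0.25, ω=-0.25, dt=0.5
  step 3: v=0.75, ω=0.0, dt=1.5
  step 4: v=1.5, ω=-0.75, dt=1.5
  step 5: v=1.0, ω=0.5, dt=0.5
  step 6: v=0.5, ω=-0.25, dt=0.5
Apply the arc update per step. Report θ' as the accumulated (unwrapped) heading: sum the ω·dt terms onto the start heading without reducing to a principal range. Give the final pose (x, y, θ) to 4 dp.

(-1.5851, -2.4451, 1.4930)

step 1: θ'=2.6180 (straight) → pose (0.1238, -5.9375, 2.6180)
step 2: θ'=2.4930 (R=-1.0000) → pose (0.0197, -5.8684, 2.4930)
step 3: θ'=2.4930 (straight) → pose (-0.8768, -5.1888, 2.4930)
step 4: θ'=1.3680 (R=-2.0000) → pose (-1.6277, -3.1921, 1.3680)
step 5: θ'=1.6180 (R=2.0000) → pose (-1.5889, -2.6949, 1.6180)
step 6: θ'=1.4930 (R=-2.0000) → pose (-1.5851, -2.4451, 1.4930)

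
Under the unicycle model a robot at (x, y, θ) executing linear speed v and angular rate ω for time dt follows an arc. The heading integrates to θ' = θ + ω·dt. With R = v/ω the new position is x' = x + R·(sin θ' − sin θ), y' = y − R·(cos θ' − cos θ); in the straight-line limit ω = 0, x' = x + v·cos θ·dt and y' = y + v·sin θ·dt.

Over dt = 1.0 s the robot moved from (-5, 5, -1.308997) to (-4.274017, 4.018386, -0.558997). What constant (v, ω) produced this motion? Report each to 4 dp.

v = 1.2500, ω = 0.7500

Δθ = -0.558997 − -1.308997 = 0.750000
ω = Δθ/dt = 0.750000/1.0 = 0.7500
R = −Δy/(cos θ' − cos θ) = 1.6667
v = R·ω = 1.6667·0.7500 = 1.2500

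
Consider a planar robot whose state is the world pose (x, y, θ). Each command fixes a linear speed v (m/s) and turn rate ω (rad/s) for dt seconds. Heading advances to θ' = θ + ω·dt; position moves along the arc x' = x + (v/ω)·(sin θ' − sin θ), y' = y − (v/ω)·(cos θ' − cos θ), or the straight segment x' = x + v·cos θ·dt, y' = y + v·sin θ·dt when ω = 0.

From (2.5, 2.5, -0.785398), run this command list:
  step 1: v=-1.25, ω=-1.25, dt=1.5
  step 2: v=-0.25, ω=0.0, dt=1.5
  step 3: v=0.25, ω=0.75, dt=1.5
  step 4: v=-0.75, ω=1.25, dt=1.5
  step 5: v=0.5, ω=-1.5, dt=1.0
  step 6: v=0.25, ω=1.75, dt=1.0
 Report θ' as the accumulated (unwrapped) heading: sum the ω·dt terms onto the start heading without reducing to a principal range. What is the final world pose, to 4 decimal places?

step 1: θ'=-2.6604 (R=1.0000) → pose (2.7443, 4.0935, -2.6604)
step 2: θ'=-2.6604 (straight) → pose (3.0767, 4.2671, -2.6604)
step 3: θ'=-1.5354 (R=0.3333) → pose (2.8978, 3.9598, -1.5354)
step 4: θ'=0.3396 (R=-0.6000) → pose (2.0983, 4.5043, 0.3396)
step 5: θ'=-1.1604 (R=-0.3333) → pose (2.5150, 4.3230, -1.1604)
step 6: θ'=0.5896 (R=0.1429) → pose (2.7255, 4.2613, 0.5896)

(2.7255, 4.2613, 0.5896)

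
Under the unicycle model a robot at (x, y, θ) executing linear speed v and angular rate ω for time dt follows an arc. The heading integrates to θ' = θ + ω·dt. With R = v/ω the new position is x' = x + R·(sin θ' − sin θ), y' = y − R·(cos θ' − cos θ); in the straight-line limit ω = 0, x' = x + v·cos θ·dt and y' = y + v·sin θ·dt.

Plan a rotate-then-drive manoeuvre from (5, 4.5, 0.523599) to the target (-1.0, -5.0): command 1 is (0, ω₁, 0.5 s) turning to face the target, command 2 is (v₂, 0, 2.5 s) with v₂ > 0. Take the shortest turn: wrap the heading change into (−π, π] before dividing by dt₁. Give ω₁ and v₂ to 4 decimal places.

ω₁ = -5.3154, v₂ = 4.4944

heading to target = atan2(-5−4.5, -1−5) = -2.1341
Δθ = wrap(-2.1341 − 0.5236) = -2.6577; ω₁ = Δθ/dt₁ = -5.3154
distance = √((-1−5)² + (-5−4.5)²) = 11.2361; v₂ = distance/dt₂ = 4.4944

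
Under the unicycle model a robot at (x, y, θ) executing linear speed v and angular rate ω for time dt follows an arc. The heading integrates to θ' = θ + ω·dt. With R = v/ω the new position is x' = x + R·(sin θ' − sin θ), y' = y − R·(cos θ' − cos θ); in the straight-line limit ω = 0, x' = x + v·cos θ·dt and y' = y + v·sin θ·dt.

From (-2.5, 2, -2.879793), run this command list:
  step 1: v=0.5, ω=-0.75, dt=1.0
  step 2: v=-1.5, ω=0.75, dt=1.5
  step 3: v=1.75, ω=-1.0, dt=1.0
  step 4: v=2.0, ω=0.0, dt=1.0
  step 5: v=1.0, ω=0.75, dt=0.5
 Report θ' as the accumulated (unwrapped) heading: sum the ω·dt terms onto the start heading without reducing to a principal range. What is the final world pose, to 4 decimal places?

step 1: θ'=-3.6298 (R=-0.6667) → pose (-2.9852, 2.0552, -3.6298)
step 2: θ'=-2.5048 (R=-2.0000) → pose (-0.8579, 2.2135, -2.5048)
step 3: θ'=-3.5048 (R=-1.7500) → pose (-2.5202, 1.9847, -3.5048)
step 4: θ'=-3.5048 (straight) → pose (-4.3898, 2.6952, -3.5048)
step 5: θ'=-3.1298 (R=1.3333) → pose (-4.8792, 2.7821, -3.1298)

(-4.8792, 2.7821, -3.1298)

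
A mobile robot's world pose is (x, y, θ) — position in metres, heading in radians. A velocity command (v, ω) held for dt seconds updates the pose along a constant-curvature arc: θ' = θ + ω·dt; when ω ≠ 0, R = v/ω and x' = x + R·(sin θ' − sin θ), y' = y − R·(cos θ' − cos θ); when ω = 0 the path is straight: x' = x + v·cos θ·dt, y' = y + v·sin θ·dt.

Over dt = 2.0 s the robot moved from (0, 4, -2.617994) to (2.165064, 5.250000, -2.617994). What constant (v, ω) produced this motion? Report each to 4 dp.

Δθ = -2.617994 − -2.617994 = 0.000000
ω = Δθ/dt = 0.000000/2.0 = 0.0000
ω = 0 → v = (Δx·cos θ + Δy·sin θ)/dt = -1.2500

v = -1.2500, ω = 0.0000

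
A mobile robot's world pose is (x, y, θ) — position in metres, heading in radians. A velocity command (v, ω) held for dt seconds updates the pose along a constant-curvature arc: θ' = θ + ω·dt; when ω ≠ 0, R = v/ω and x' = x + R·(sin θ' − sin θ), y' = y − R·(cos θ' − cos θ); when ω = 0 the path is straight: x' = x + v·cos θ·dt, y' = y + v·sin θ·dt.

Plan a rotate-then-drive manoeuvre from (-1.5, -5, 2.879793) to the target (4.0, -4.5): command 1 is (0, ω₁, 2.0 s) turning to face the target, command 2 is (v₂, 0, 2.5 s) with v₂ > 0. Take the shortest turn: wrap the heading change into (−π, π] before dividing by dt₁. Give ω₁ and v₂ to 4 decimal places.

ω₁ = -1.3946, v₂ = 2.2091

heading to target = atan2(-4.5−-5, 4−-1.5) = 0.0907
Δθ = wrap(0.0907 − 2.8798) = -2.7891; ω₁ = Δθ/dt₁ = -1.3946
distance = √((4−-1.5)² + (-4.5−-5)²) = 5.5227; v₂ = distance/dt₂ = 2.2091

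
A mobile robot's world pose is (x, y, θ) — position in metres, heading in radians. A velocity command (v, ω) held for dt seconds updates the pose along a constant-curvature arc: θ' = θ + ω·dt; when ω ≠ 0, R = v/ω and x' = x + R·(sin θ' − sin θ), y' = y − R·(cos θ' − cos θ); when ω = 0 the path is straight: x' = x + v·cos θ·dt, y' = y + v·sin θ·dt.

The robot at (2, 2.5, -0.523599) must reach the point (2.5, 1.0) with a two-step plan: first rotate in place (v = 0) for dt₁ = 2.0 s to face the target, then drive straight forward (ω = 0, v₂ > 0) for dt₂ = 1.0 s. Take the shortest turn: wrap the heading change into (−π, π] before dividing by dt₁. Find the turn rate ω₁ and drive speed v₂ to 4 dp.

heading to target = atan2(1−2.5, 2.5−2) = -1.2490
Δθ = wrap(-1.2490 − -0.5236) = -0.7254; ω₁ = Δθ/dt₁ = -0.3627
distance = √((2.5−2)² + (1−2.5)²) = 1.5811; v₂ = distance/dt₂ = 1.5811

ω₁ = -0.3627, v₂ = 1.5811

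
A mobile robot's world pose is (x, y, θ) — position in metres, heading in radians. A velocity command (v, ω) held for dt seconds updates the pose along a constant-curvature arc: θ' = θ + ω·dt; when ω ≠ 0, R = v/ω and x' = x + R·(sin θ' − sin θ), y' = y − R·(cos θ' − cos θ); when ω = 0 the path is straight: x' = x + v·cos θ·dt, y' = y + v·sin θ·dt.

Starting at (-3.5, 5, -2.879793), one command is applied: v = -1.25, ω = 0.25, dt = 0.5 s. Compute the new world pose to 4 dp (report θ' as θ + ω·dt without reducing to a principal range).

(-2.9080, 5.1990, -2.7548)

θ' = -2.8798 + 0.25·0.5 = -2.7548
R = v/ω = -1.25/0.25 = -5.0000
x' = -3.5 + -5.0000·(sin -2.7548 − sin -2.8798) = -2.9080
y' = 5 − -5.0000·(cos -2.7548 − cos -2.8798) = 5.1990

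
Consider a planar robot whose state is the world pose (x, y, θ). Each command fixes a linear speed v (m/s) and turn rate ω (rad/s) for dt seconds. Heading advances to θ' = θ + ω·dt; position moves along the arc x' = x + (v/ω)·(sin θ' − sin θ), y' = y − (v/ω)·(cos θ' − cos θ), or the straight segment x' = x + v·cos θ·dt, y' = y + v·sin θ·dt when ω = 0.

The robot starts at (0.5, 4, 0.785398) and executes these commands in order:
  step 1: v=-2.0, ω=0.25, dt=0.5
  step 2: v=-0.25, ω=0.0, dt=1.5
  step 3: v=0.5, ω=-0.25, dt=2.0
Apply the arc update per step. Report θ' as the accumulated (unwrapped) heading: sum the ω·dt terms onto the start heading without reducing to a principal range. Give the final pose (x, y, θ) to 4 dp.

(0.3904, 3.5615, 0.4104)

step 1: θ'=0.9104 (R=-8.0000) → pose (-0.1611, 3.2506, 0.9104)
step 2: θ'=0.9104 (straight) → pose (-0.3912, 2.9544, 0.9104)
step 3: θ'=0.4104 (R=-2.0000) → pose (0.3904, 3.5615, 0.4104)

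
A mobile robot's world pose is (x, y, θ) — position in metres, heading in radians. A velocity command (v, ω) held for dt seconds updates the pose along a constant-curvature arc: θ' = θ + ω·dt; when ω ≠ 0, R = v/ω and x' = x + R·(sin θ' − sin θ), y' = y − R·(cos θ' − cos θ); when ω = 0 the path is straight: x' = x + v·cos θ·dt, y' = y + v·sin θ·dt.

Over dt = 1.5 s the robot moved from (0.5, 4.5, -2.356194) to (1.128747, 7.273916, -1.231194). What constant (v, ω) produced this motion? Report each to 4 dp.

Δθ = -1.231194 − -2.356194 = 1.125000
ω = Δθ/dt = 1.125000/1.5 = 0.7500
R = −Δy/(cos θ' − cos θ) = -2.6667
v = R·ω = -2.6667·0.7500 = -2.0000

v = -2.0000, ω = 0.7500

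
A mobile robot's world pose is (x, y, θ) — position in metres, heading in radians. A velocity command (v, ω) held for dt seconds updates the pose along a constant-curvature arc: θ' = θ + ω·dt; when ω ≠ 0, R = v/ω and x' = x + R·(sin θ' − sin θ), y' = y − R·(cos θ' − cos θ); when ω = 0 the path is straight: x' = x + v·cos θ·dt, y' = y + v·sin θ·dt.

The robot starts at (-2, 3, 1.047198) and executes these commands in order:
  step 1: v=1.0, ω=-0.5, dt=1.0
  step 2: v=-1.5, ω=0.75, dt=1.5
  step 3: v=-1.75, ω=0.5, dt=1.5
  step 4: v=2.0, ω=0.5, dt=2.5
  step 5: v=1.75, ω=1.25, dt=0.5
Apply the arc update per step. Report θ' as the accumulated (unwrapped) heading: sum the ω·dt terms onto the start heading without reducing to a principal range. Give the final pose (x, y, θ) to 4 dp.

step 1: θ'=0.5472 (R=-2.0000) → pose (-1.3085, 3.7080, 0.5472)
step 2: θ'=1.6722 (R=-2.0000) → pose (-2.2577, 1.7975, 1.6722)
step 3: θ'=2.4222 (R=-3.5000) → pose (-1.0819, -0.4809, 2.4222)
step 4: θ'=3.6722 (R=4.0000) → pose (-5.7418, -0.0397, 3.6722)
step 5: θ'=4.2972 (R=1.4000) → pose (-6.3144, -0.6825, 4.2972)

(-6.3144, -0.6825, 4.2972)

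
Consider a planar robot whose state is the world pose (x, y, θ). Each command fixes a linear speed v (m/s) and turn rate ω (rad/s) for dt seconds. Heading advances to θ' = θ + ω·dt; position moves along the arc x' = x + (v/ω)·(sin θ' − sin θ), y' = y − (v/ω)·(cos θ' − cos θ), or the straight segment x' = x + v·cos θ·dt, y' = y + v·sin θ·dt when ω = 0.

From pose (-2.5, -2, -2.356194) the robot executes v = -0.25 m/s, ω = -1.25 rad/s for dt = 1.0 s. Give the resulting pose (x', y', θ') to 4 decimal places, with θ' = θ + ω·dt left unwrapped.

(-2.2690, -1.9626, -3.6062)

θ' = -2.3562 + -1.25·1.0 = -3.6062
R = v/ω = -0.25/-1.25 = 0.2000
x' = -2.5 + 0.2000·(sin -3.6062 − sin -2.3562) = -2.2690
y' = -2 − 0.2000·(cos -3.6062 − cos -2.3562) = -1.9626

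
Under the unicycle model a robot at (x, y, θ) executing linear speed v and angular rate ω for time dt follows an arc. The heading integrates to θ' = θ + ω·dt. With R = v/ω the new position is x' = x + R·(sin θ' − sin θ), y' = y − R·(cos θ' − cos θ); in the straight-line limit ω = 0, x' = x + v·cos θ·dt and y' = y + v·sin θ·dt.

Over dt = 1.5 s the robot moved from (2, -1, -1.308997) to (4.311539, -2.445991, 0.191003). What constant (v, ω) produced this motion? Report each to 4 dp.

Δθ = 0.191003 − -1.308997 = 1.500000
ω = Δθ/dt = 1.500000/1.5 = 1.0000
R = Δx/(sin θ' − sin θ) = 2.0000
v = R·ω = 2.0000·1.0000 = 2.0000

v = 2.0000, ω = 1.0000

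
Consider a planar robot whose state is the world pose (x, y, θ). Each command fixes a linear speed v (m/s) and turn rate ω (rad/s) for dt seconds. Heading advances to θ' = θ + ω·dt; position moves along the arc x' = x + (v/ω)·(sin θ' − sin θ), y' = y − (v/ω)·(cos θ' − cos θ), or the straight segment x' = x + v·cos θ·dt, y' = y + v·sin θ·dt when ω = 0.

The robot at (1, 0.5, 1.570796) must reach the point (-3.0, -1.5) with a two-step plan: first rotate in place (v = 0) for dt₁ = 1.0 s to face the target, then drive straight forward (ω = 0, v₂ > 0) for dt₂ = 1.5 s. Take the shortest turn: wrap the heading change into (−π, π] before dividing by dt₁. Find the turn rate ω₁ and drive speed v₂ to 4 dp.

heading to target = atan2(-1.5−0.5, -3−1) = -2.6779
Δθ = wrap(-2.6779 − 1.5708) = 2.0344; ω₁ = Δθ/dt₁ = 2.0344
distance = √((-3−1)² + (-1.5−0.5)²) = 4.4721; v₂ = distance/dt₂ = 2.9814

ω₁ = 2.0344, v₂ = 2.9814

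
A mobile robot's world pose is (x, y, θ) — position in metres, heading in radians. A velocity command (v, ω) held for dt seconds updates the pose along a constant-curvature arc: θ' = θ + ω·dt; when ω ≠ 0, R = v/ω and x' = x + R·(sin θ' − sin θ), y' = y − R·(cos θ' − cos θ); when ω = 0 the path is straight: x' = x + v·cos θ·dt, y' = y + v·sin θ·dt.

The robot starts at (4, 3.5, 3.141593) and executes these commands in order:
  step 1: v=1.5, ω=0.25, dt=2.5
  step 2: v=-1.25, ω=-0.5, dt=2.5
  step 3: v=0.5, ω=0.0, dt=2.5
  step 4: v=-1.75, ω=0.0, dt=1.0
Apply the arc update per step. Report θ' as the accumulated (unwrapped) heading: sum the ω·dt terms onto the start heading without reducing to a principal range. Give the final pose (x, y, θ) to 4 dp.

(3.8204, 2.0732, 2.5166)

step 1: θ'=3.7666 (R=6.0000) → pose (0.4894, 2.3658, 3.7666)
step 2: θ'=2.5166 (R=2.5000) → pose (3.4149, 2.3658, 2.5166)
step 3: θ'=2.5166 (straight) → pose (2.4012, 3.0971, 2.5166)
step 4: θ'=2.5166 (straight) → pose (3.8204, 2.0732, 2.5166)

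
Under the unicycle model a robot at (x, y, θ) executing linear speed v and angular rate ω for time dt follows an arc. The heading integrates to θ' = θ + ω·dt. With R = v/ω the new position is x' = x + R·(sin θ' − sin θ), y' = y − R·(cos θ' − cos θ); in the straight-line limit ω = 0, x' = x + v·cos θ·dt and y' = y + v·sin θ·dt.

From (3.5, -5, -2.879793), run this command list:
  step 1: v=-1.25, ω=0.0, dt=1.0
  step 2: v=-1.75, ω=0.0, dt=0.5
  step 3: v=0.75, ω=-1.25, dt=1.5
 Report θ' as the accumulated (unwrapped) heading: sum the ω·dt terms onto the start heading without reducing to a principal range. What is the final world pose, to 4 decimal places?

step 1: θ'=-2.8798 (straight) → pose (4.7074, -4.6765, -2.8798)
step 2: θ'=-2.8798 (straight) → pose (5.5526, -4.4500, -2.8798)
step 3: θ'=-4.7548 (R=-0.6000) → pose (4.7978, -3.8450, -4.7548)

(4.7978, -3.8450, -4.7548)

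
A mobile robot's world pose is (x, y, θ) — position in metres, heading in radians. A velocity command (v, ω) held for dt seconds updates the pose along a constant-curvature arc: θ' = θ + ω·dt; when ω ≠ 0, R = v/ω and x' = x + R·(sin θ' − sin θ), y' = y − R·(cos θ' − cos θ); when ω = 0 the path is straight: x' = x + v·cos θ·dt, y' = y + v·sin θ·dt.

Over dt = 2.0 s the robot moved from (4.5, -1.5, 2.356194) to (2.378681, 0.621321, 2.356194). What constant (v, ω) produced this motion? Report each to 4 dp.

v = 1.5000, ω = 0.0000

Δθ = 2.356194 − 2.356194 = 0.000000
ω = Δθ/dt = 0.000000/2.0 = 0.0000
ω = 0 → v = (Δx·cos θ + Δy·sin θ)/dt = 1.5000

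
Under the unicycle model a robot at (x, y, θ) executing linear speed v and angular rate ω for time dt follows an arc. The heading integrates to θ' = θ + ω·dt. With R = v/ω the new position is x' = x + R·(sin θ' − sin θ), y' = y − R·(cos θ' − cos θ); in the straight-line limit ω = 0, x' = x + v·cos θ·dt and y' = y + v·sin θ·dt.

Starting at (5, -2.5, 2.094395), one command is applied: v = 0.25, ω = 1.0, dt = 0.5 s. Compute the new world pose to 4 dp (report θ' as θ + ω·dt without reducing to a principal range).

θ' = 2.0944 + 1.0·0.5 = 2.5944
R = v/ω = 0.25/1.0 = 0.2500
x' = 5 + 0.2500·(sin 2.5944 − sin 2.0944) = 4.9136
y' = -2.5 − 0.2500·(cos 2.5944 − cos 2.0944) = -2.4115

(4.9136, -2.4115, 2.5944)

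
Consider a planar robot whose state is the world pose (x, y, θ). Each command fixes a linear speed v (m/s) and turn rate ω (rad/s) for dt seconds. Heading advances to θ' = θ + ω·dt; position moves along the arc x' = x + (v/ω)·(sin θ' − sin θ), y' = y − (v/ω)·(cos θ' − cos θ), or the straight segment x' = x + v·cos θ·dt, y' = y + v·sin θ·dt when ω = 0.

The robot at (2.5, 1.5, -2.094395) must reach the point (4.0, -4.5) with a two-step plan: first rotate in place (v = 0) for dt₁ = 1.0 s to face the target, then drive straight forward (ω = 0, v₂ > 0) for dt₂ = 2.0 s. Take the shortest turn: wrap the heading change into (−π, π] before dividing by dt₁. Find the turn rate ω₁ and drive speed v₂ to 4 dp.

ω₁ = 0.7686, v₂ = 3.0923

heading to target = atan2(-4.5−1.5, 4−2.5) = -1.3258
Δθ = wrap(-1.3258 − -2.0944) = 0.7686; ω₁ = Δθ/dt₁ = 0.7686
distance = √((4−2.5)² + (-4.5−1.5)²) = 6.1847; v₂ = distance/dt₂ = 3.0923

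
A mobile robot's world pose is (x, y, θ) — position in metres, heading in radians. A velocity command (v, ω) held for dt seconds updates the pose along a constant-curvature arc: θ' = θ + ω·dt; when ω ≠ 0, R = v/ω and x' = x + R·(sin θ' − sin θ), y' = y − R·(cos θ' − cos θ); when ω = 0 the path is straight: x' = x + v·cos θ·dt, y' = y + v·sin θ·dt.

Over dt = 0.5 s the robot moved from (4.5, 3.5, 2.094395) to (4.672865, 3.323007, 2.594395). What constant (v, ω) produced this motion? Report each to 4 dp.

v = -0.5000, ω = 1.0000

Δθ = 2.594395 − 2.094395 = 0.500000
ω = Δθ/dt = 0.500000/0.5 = 1.0000
R = −Δy/(cos θ' − cos θ) = -0.5000
v = R·ω = -0.5000·1.0000 = -0.5000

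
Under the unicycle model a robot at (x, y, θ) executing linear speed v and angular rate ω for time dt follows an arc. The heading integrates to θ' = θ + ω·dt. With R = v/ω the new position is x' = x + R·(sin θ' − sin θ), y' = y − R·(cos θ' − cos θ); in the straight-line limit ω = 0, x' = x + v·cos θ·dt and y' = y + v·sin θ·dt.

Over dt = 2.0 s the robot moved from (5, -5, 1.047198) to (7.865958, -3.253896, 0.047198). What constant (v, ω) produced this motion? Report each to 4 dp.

Δθ = 0.047198 − 1.047198 = -1.000000
ω = Δθ/dt = -1.000000/2.0 = -0.5000
R = Δx/(sin θ' − sin θ) = -3.5000
v = R·ω = -3.5000·-0.5000 = 1.7500

v = 1.7500, ω = -0.5000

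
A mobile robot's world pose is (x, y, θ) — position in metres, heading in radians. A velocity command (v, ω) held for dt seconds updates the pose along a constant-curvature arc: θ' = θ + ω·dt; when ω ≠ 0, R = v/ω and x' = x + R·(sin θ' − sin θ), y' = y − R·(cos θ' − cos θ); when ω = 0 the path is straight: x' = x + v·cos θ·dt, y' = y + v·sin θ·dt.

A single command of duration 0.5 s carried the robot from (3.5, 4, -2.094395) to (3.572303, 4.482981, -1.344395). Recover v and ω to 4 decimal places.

Δθ = -1.344395 − -2.094395 = 0.750000
ω = Δθ/dt = 0.750000/0.5 = 1.5000
R = −Δy/(cos θ' − cos θ) = -0.6667
v = R·ω = -0.6667·1.5000 = -1.0000

v = -1.0000, ω = 1.5000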